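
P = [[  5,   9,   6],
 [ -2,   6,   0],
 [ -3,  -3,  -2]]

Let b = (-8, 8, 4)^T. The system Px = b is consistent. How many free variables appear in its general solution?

Row reduce the augmented matrix [P | b].
R2 ← R2 + (2/5)·R1: [0, 48/5, 12/5, 24/5]
R3 ← R3 + (3/5)·R1: [0, 12/5, 8/5, -4/5]
R3 ← R3 − (1/4)·R2: [0, 0, 1, -2]
The echelon form has 3 nonzero rows, and every pivot lies in the first 3 columns, so rank(P) = rank([P|b]) = 3.
The system is consistent.
Free variables = (unknowns) − (rank) = 3 − 3 = 0.

0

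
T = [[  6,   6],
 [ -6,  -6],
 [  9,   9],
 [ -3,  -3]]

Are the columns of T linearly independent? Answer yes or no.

no

Row reduce T to echelon form.
R2 ← R2 + R1: [0, 0]
R3 ← R3 − (3/2)·R1: [0, 0]
R4 ← R4 + (1/2)·R1: [0, 0]
1 pivot among 2 columns.
Only 1 < 2 pivot columns, so the columns are linearly dependent.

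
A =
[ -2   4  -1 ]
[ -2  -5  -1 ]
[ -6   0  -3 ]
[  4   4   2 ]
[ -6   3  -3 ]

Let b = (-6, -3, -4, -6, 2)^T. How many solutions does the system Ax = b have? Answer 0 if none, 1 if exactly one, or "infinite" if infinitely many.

0

Row reduce the augmented matrix [A | b].
R2 ← R2 − R1: [0, -9, 0, 3]
R3 ← R3 − (3)·R1: [0, -12, 0, 14]
R4 ← R4 + (2)·R1: [0, 12, 0, -18]
R5 ← R5 − (3)·R1: [0, -9, 0, 20]
R3 ← R3 − (4/3)·R2: [0, 0, 0, 10]
R4 ← R4 + (4/3)·R2: [0, 0, 0, -14]
R5 ← R5 − R2: [0, 0, 0, 17]
R4 ← R4 + (7/5)·R3: [0, 0, 0, 0]
R5 ← R5 − (17/10)·R3: [0, 0, 0, 0]
The echelon form has 3 nonzero rows; the last pivot sits in the augmented column, so rank(A) = 2 but rank([A|b]) = 3.
Since the ranks differ, the system is inconsistent.
It has no solutions.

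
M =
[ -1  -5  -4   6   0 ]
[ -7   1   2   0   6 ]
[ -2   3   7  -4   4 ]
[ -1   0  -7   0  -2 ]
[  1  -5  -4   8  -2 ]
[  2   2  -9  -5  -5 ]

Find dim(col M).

4

Row reduce to echelon form.
R2 ← R2 − (7)·R1: [0, 36, 30, -42, 6]
R3 ← R3 − (2)·R1: [0, 13, 15, -16, 4]
R4 ← R4 − R1: [0, 5, -3, -6, -2]
R5 ← R5 + R1: [0, -10, -8, 14, -2]
R6 ← R6 + (2)·R1: [0, -8, -17, 7, -5]
R3 ← R3 − (13/36)·R2: [0, 0, 25/6, -5/6, 11/6]
R4 ← R4 − (5/36)·R2: [0, 0, -43/6, -1/6, -17/6]
R5 ← R5 + (5/18)·R2: [0, 0, 1/3, 7/3, -1/3]
R6 ← R6 + (2/9)·R2: [0, 0, -31/3, -7/3, -11/3]
R4 ← R4 + (43/25)·R3: [0, 0, 0, -8/5, 8/25]
R5 ← R5 − (2/25)·R3: [0, 0, 0, 12/5, -12/25]
R6 ← R6 + (62/25)·R3: [0, 0, 0, -22/5, 22/25]
R5 ← R5 + (3/2)·R4: [0, 0, 0, 0, 0]
R6 ← R6 − (11/4)·R4: [0, 0, 0, 0, 0]
Echelon form has 4 nonzero rows, so rank(M) = 4.
The column space has dimension equal to the rank: 4.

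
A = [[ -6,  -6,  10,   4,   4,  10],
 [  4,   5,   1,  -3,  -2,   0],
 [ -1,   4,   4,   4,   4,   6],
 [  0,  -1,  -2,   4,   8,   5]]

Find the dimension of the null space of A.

2

Row reduce to echelon form.
R2 ← R2 + (2/3)·R1: [0, 1, 23/3, -1/3, 2/3, 20/3]
R3 ← R3 − (1/6)·R1: [0, 5, 7/3, 10/3, 10/3, 13/3]
R3 ← R3 − (5)·R2: [0, 0, -36, 5, 0, -29]
R4 ← R4 + R2: [0, 0, 17/3, 11/3, 26/3, 35/3]
R4 ← R4 + (17/108)·R3: [0, 0, 0, 481/108, 26/3, 767/108]
4 nonzero rows, so rank(A) = 4.
A has 6 columns; by rank–nullity, nullity = 6 − 4 = 2.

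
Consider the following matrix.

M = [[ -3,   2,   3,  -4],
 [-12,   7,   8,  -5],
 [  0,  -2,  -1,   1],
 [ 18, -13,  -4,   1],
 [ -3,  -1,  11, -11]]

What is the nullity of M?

0

Row reduce to echelon form.
R2 ← R2 − (4)·R1: [0, -1, -4, 11]
R4 ← R4 + (6)·R1: [0, -1, 14, -23]
R5 ← R5 − R1: [0, -3, 8, -7]
R3 ← R3 − (2)·R2: [0, 0, 7, -21]
R4 ← R4 − R2: [0, 0, 18, -34]
R5 ← R5 − (3)·R2: [0, 0, 20, -40]
R4 ← R4 − (18/7)·R3: [0, 0, 0, 20]
R5 ← R5 − (20/7)·R3: [0, 0, 0, 20]
R5 ← R5 − R4: [0, 0, 0, 0]
4 nonzero rows, so rank(M) = 4.
M has 4 columns; by rank–nullity, nullity = 4 − 4 = 0.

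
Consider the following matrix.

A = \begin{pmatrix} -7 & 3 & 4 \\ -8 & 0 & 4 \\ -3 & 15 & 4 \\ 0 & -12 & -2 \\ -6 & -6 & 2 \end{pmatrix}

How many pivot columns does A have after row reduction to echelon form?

Row reduce to echelon form.
R2 ← R2 − (8/7)·R1: [0, -24/7, -4/7]
R3 ← R3 − (3/7)·R1: [0, 96/7, 16/7]
R5 ← R5 − (6/7)·R1: [0, -60/7, -10/7]
R3 ← R3 + (4)·R2: [0, 0, 0]
R4 ← R4 − (7/2)·R2: [0, 0, 0]
R5 ← R5 − (5/2)·R2: [0, 0, 0]
Echelon form has 2 nonzero rows, so rank(A) = 2.
Each nonzero row contributes one pivot column: 2 pivot columns.

2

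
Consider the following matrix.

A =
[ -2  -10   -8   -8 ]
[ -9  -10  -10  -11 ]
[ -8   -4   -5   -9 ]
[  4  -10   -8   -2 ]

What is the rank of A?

Row reduce to echelon form.
R2 ← R2 − (9/2)·R1: [0, 35, 26, 25]
R3 ← R3 − (4)·R1: [0, 36, 27, 23]
R4 ← R4 + (2)·R1: [0, -30, -24, -18]
R3 ← R3 − (36/35)·R2: [0, 0, 9/35, -19/7]
R4 ← R4 + (6/7)·R2: [0, 0, -12/7, 24/7]
R4 ← R4 + (20/3)·R3: [0, 0, 0, -44/3]
Echelon form has 4 nonzero rows, so rank(A) = 4.

4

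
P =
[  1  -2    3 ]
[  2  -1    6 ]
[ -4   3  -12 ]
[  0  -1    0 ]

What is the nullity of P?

Row reduce to echelon form.
R2 ← R2 − (2)·R1: [0, 3, 0]
R3 ← R3 + (4)·R1: [0, -5, 0]
R3 ← R3 + (5/3)·R2: [0, 0, 0]
R4 ← R4 + (1/3)·R2: [0, 0, 0]
2 nonzero rows, so rank(P) = 2.
P has 3 columns; by rank–nullity, nullity = 3 − 2 = 1.

1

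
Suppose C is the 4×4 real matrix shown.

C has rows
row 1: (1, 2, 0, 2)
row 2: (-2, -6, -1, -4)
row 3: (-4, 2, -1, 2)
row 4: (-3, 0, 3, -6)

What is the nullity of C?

Row reduce to echelon form.
R2 ← R2 + (2)·R1: [0, -2, -1, 0]
R3 ← R3 + (4)·R1: [0, 10, -1, 10]
R4 ← R4 + (3)·R1: [0, 6, 3, 0]
R3 ← R3 + (5)·R2: [0, 0, -6, 10]
R4 ← R4 + (3)·R2: [0, 0, 0, 0]
3 nonzero rows, so rank(C) = 3.
C has 4 columns; by rank–nullity, nullity = 4 − 3 = 1.

1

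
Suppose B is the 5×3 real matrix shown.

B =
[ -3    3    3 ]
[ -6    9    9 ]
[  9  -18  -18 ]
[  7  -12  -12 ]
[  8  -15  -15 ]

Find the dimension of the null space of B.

1

Row reduce to echelon form.
R2 ← R2 − (2)·R1: [0, 3, 3]
R3 ← R3 + (3)·R1: [0, -9, -9]
R4 ← R4 + (7/3)·R1: [0, -5, -5]
R5 ← R5 + (8/3)·R1: [0, -7, -7]
R3 ← R3 + (3)·R2: [0, 0, 0]
R4 ← R4 + (5/3)·R2: [0, 0, 0]
R5 ← R5 + (7/3)·R2: [0, 0, 0]
2 nonzero rows, so rank(B) = 2.
B has 3 columns; by rank–nullity, nullity = 3 − 2 = 1.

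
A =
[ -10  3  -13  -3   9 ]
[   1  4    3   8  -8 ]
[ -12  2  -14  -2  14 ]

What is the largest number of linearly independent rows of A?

3

Row reduce to echelon form.
R2 ← R2 + (1/10)·R1: [0, 43/10, 17/10, 77/10, -71/10]
R3 ← R3 − (6/5)·R1: [0, -8/5, 8/5, 8/5, 16/5]
R3 ← R3 + (16/43)·R2: [0, 0, 96/43, 192/43, 24/43]
Echelon form has 3 nonzero rows, so rank(A) = 3.
The rank gives the maximum number of linearly independent rows: 3.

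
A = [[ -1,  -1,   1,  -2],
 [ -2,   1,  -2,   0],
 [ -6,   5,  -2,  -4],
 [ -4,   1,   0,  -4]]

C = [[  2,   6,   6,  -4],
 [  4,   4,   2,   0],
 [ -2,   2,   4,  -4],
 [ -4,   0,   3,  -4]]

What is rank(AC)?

First compute AC:
[[  0,  -8, -10,   8],
 [  4, -12, -18,  16],
 [ 28, -20, -46,  48],
 [ 12, -20, -34,  32]]
Now row reduce the product.
Swap R1 ↔ R2
R3 ← R3 − (7)·R1: [0, 64, 80, -64]
R4 ← R4 − (3)·R1: [0, 16, 20, -16]
R3 ← R3 + (8)·R2: [0, 0, 0, 0]
R4 ← R4 + (2)·R2: [0, 0, 0, 0]
2 nonzero rows, so rank(AC) = 2.

2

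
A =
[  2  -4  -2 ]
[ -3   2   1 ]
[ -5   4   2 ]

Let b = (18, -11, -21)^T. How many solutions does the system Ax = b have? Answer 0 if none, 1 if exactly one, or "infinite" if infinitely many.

Row reduce the augmented matrix [A | b].
R2 ← R2 + (3/2)·R1: [0, -4, -2, 16]
R3 ← R3 + (5/2)·R1: [0, -6, -3, 24]
R3 ← R3 − (3/2)·R2: [0, 0, 0, 0]
The echelon form has 2 nonzero rows, and every pivot lies in the first 3 columns, so rank(A) = rank([A|b]) = 2.
The system is consistent.
rank = 2 < 3 unknowns, so there are infinitely many solutions.

infinite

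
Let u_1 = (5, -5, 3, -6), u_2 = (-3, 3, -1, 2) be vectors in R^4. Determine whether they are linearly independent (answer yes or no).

Form the matrix with these vectors as rows and row reduce.
R2 ← R2 + (3/5)·R1: [0, 0, 4/5, -8/5]
2 nonzero rows, so the 2 vectors span a space of dimension 2.
Since 2 = 2, the vectors are linearly independent.

yes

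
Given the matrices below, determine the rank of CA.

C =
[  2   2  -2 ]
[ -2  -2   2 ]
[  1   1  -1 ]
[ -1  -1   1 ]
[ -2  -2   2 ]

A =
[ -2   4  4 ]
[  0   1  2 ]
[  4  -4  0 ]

First compute CA:
[[-12,  18,  12],
 [ 12, -18, -12],
 [ -6,   9,   6],
 [  6,  -9,  -6],
 [ 12, -18, -12]]
Now row reduce the product.
R2 ← R2 + R1: [0, 0, 0]
R3 ← R3 − (1/2)·R1: [0, 0, 0]
R4 ← R4 + (1/2)·R1: [0, 0, 0]
R5 ← R5 + R1: [0, 0, 0]
1 nonzero row, so rank(CA) = 1.

1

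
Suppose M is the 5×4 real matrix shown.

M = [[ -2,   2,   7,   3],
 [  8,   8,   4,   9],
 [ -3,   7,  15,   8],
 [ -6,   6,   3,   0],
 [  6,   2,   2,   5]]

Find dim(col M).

3

Row reduce to echelon form.
R2 ← R2 + (4)·R1: [0, 16, 32, 21]
R3 ← R3 − (3/2)·R1: [0, 4, 9/2, 7/2]
R4 ← R4 − (3)·R1: [0, 0, -18, -9]
R5 ← R5 + (3)·R1: [0, 8, 23, 14]
R3 ← R3 − (1/4)·R2: [0, 0, -7/2, -7/4]
R5 ← R5 − (1/2)·R2: [0, 0, 7, 7/2]
R4 ← R4 − (36/7)·R3: [0, 0, 0, 0]
R5 ← R5 + (2)·R3: [0, 0, 0, 0]
Echelon form has 3 nonzero rows, so rank(M) = 3.
The column space has dimension equal to the rank: 3.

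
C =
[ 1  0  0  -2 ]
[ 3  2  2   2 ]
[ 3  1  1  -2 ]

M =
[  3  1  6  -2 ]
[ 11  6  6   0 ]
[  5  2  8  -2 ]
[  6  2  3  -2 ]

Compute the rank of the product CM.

2

First compute CM:
[[ -9,  -3,   0,   2],
 [ 53,  23,  52, -14],
 [ 13,   7,  26,  -4]]
Now row reduce the product.
R2 ← R2 + (53/9)·R1: [0, 16/3, 52, -20/9]
R3 ← R3 + (13/9)·R1: [0, 8/3, 26, -10/9]
R3 ← R3 − (1/2)·R2: [0, 0, 0, 0]
2 nonzero rows, so rank(CM) = 2.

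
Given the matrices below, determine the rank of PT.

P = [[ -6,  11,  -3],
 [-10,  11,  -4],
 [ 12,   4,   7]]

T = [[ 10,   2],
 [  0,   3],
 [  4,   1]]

First compute PT:
[[-72,  18],
 [-116,   9],
 [148,  43]]
Now row reduce the product.
R2 ← R2 − (29/18)·R1: [0, -20]
R3 ← R3 + (37/18)·R1: [0, 80]
R3 ← R3 + (4)·R2: [0, 0]
2 nonzero rows, so rank(PT) = 2.

2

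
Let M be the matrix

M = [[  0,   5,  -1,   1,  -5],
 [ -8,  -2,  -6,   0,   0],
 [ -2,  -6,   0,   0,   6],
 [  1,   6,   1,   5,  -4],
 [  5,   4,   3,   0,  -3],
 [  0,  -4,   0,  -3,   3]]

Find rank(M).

3

Row reduce to echelon form.
Swap R1 ↔ R2
R3 ← R3 − (1/4)·R1: [0, -11/2, 3/2, 0, 6]
R4 ← R4 + (1/8)·R1: [0, 23/4, 1/4, 5, -4]
R5 ← R5 + (5/8)·R1: [0, 11/4, -3/4, 0, -3]
R3 ← R3 + (11/10)·R2: [0, 0, 2/5, 11/10, 1/2]
R4 ← R4 − (23/20)·R2: [0, 0, 7/5, 77/20, 7/4]
R5 ← R5 − (11/20)·R2: [0, 0, -1/5, -11/20, -1/4]
R6 ← R6 + (4/5)·R2: [0, 0, -4/5, -11/5, -1]
R4 ← R4 − (7/2)·R3: [0, 0, 0, 0, 0]
R5 ← R5 + (1/2)·R3: [0, 0, 0, 0, 0]
R6 ← R6 + (2)·R3: [0, 0, 0, 0, 0]
Echelon form has 3 nonzero rows, so rank(M) = 3.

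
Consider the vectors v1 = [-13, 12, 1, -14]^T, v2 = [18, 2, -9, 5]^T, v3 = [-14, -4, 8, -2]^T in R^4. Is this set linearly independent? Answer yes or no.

Form the matrix with these vectors as rows and row reduce.
R2 ← R2 + (18/13)·R1: [0, 242/13, -99/13, -187/13]
R3 ← R3 − (14/13)·R1: [0, -220/13, 90/13, 170/13]
R3 ← R3 + (10/11)·R2: [0, 0, 0, 0]
2 nonzero rows, so the 3 vectors span a space of dimension 2.
Since 2 < 3, the vectors are linearly dependent.

no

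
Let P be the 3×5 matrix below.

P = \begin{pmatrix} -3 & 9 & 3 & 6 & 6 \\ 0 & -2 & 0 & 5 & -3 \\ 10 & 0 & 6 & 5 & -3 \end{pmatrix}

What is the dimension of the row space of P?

3

Row reduce to echelon form.
R3 ← R3 + (10/3)·R1: [0, 30, 16, 25, 17]
R3 ← R3 + (15)·R2: [0, 0, 16, 100, -28]
Echelon form has 3 nonzero rows, so rank(P) = 3.
The row space has dimension equal to the rank: 3.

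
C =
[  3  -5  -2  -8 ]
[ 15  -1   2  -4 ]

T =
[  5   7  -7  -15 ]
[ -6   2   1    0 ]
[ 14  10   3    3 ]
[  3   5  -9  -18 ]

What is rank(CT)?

First compute CT:
[[ -7, -49,  40,  93],
 [ 97, 103, -64, -147]]
Now row reduce the product.
R2 ← R2 + (97/7)·R1: [0, -576, 3432/7, 7992/7]
2 nonzero rows, so rank(CT) = 2.

2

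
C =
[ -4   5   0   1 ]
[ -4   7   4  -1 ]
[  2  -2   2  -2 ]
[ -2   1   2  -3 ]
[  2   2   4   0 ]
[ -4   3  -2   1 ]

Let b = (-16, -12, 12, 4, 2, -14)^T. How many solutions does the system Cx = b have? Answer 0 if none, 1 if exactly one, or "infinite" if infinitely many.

Row reduce the augmented matrix [C | b].
R2 ← R2 − R1: [0, 2, 4, -2, 4]
R3 ← R3 + (1/2)·R1: [0, 1/2, 2, -3/2, 4]
R4 ← R4 − (1/2)·R1: [0, -3/2, 2, -7/2, 12]
R5 ← R5 + (1/2)·R1: [0, 9/2, 4, 1/2, -6]
R6 ← R6 − R1: [0, -2, -2, 0, 2]
R3 ← R3 − (1/4)·R2: [0, 0, 1, -1, 3]
R4 ← R4 + (3/4)·R2: [0, 0, 5, -5, 15]
R5 ← R5 − (9/4)·R2: [0, 0, -5, 5, -15]
R6 ← R6 + R2: [0, 0, 2, -2, 6]
R4 ← R4 − (5)·R3: [0, 0, 0, 0, 0]
R5 ← R5 + (5)·R3: [0, 0, 0, 0, 0]
R6 ← R6 − (2)·R3: [0, 0, 0, 0, 0]
The echelon form has 3 nonzero rows, and every pivot lies in the first 4 columns, so rank(C) = rank([C|b]) = 3.
The system is consistent.
rank = 3 < 4 unknowns, so there are infinitely many solutions.

infinite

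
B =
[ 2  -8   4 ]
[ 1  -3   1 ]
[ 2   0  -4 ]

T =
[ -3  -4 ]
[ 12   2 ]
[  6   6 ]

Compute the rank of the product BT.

2

First compute BT:
[[-78,   0],
 [-33,  -4],
 [-30, -32]]
Now row reduce the product.
R2 ← R2 − (11/26)·R1: [0, -4]
R3 ← R3 − (5/13)·R1: [0, -32]
R3 ← R3 − (8)·R2: [0, 0]
2 nonzero rows, so rank(BT) = 2.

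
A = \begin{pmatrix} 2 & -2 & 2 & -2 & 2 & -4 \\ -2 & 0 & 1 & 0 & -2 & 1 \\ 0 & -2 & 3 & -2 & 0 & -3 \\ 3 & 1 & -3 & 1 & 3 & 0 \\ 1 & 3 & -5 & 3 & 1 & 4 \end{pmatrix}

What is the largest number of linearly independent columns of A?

Row reduce to echelon form.
R2 ← R2 + R1: [0, -2, 3, -2, 0, -3]
R4 ← R4 − (3/2)·R1: [0, 4, -6, 4, 0, 6]
R5 ← R5 − (1/2)·R1: [0, 4, -6, 4, 0, 6]
R3 ← R3 − R2: [0, 0, 0, 0, 0, 0]
R4 ← R4 + (2)·R2: [0, 0, 0, 0, 0, 0]
R5 ← R5 + (2)·R2: [0, 0, 0, 0, 0, 0]
Echelon form has 2 nonzero rows, so rank(A) = 2.
The rank gives the maximum number of linearly independent columns: 2.

2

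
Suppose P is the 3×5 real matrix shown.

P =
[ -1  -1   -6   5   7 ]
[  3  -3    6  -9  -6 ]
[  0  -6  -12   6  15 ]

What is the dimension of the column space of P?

Row reduce to echelon form.
R2 ← R2 + (3)·R1: [0, -6, -12, 6, 15]
R3 ← R3 − R2: [0, 0, 0, 0, 0]
Echelon form has 2 nonzero rows, so rank(P) = 2.
The column space has dimension equal to the rank: 2.

2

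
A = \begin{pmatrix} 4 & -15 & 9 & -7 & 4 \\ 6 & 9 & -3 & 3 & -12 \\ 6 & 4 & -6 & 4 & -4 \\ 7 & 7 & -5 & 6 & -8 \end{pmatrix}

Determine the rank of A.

4

Row reduce to echelon form.
R2 ← R2 − (3/2)·R1: [0, 63/2, -33/2, 27/2, -18]
R3 ← R3 − (3/2)·R1: [0, 53/2, -39/2, 29/2, -10]
R4 ← R4 − (7/4)·R1: [0, 133/4, -83/4, 73/4, -15]
R3 ← R3 − (53/63)·R2: [0, 0, -118/21, 22/7, 36/7]
R4 ← R4 − (19/18)·R2: [0, 0, -10/3, 4, 4]
R4 ← R4 − (35/59)·R3: [0, 0, 0, 126/59, 56/59]
Echelon form has 4 nonzero rows, so rank(A) = 4.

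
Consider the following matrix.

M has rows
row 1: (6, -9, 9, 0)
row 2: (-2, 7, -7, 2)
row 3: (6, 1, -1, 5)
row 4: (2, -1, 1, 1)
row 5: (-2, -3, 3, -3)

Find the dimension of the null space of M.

2

Row reduce to echelon form.
R2 ← R2 + (1/3)·R1: [0, 4, -4, 2]
R3 ← R3 − R1: [0, 10, -10, 5]
R4 ← R4 − (1/3)·R1: [0, 2, -2, 1]
R5 ← R5 + (1/3)·R1: [0, -6, 6, -3]
R3 ← R3 − (5/2)·R2: [0, 0, 0, 0]
R4 ← R4 − (1/2)·R2: [0, 0, 0, 0]
R5 ← R5 + (3/2)·R2: [0, 0, 0, 0]
2 nonzero rows, so rank(M) = 2.
M has 4 columns; by rank–nullity, nullity = 4 − 2 = 2.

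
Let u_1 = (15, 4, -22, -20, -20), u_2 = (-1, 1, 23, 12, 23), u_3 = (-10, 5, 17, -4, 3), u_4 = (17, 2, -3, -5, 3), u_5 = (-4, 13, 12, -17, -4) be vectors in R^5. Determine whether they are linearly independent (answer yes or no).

yes

Form the matrix with these vectors as rows and row reduce.
R2 ← R2 + (1/15)·R1: [0, 19/15, 323/15, 32/3, 65/3]
R3 ← R3 + (2/3)·R1: [0, 23/3, 7/3, -52/3, -31/3]
R4 ← R4 − (17/15)·R1: [0, -38/15, 329/15, 53/3, 77/3]
R5 ← R5 + (4/15)·R1: [0, 211/15, 92/15, -67/3, -28/3]
R3 ← R3 − (115/19)·R2: [0, 0, -128, -1556/19, -2688/19]
R4 ← R4 + (2)·R2: [0, 0, 65, 39, 69]
R5 ← R5 − (211/19)·R2: [0, 0, -233, -2675/19, -4749/19]
R4 ← R4 + (65/128)·R3: [0, 0, 0, -1573/608, -54/19]
R5 ← R5 − (233/128)·R3: [0, 0, 0, 5037/608, 144/19]
R5 ← R5 + (5037/1573)·R4: [0, 0, 0, 0, -2394/1573]
5 nonzero rows, so the 5 vectors span a space of dimension 5.
Since 5 = 5, the vectors are linearly independent.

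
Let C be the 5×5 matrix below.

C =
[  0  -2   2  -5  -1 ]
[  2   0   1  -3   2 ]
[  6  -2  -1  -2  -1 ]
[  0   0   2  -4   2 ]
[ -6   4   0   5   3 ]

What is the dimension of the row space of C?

3

Row reduce to echelon form.
Swap R1 ↔ R2
R3 ← R3 − (3)·R1: [0, -2, -4, 7, -7]
R5 ← R5 + (3)·R1: [0, 4, 3, -4, 9]
R3 ← R3 − R2: [0, 0, -6, 12, -6]
R5 ← R5 + (2)·R2: [0, 0, 7, -14, 7]
R4 ← R4 + (1/3)·R3: [0, 0, 0, 0, 0]
R5 ← R5 + (7/6)·R3: [0, 0, 0, 0, 0]
Echelon form has 3 nonzero rows, so rank(C) = 3.
The row space has dimension equal to the rank: 3.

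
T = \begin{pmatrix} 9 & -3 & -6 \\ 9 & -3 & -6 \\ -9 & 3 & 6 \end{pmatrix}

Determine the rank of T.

Row reduce to echelon form.
R2 ← R2 − R1: [0, 0, 0]
R3 ← R3 + R1: [0, 0, 0]
Echelon form has 1 nonzero row, so rank(T) = 1.

1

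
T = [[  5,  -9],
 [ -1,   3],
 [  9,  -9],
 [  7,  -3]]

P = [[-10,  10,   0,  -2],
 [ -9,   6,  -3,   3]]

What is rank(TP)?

2

First compute TP:
[[ 31,  -4,  27, -37],
 [-17,   8,  -9,  11],
 [ -9,  36,  27, -45],
 [-43,  52,   9, -23]]
Now row reduce the product.
R2 ← R2 + (17/31)·R1: [0, 180/31, 180/31, -288/31]
R3 ← R3 + (9/31)·R1: [0, 1080/31, 1080/31, -1728/31]
R4 ← R4 + (43/31)·R1: [0, 1440/31, 1440/31, -2304/31]
R3 ← R3 − (6)·R2: [0, 0, 0, 0]
R4 ← R4 − (8)·R2: [0, 0, 0, 0]
2 nonzero rows, so rank(TP) = 2.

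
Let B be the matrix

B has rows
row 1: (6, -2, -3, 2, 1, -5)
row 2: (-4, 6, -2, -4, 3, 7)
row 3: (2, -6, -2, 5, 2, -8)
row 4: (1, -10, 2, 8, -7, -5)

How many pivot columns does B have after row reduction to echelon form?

4

Row reduce to echelon form.
R2 ← R2 + (2/3)·R1: [0, 14/3, -4, -8/3, 11/3, 11/3]
R3 ← R3 − (1/3)·R1: [0, -16/3, -1, 13/3, 5/3, -19/3]
R4 ← R4 − (1/6)·R1: [0, -29/3, 5/2, 23/3, -43/6, -25/6]
R3 ← R3 + (8/7)·R2: [0, 0, -39/7, 9/7, 41/7, -15/7]
R4 ← R4 + (29/14)·R2: [0, 0, -81/14, 15/7, 3/7, 24/7]
R4 ← R4 − (27/26)·R3: [0, 0, 0, 21/26, -147/26, 147/26]
Echelon form has 4 nonzero rows, so rank(B) = 4.
Each nonzero row contributes one pivot column: 4 pivot columns.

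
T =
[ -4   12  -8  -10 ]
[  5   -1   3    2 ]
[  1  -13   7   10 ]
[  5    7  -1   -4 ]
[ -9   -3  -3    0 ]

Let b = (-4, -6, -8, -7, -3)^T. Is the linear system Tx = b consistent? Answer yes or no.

no

Row reduce the augmented matrix [T | b].
R2 ← R2 + (5/4)·R1: [0, 14, -7, -21/2, -11]
R3 ← R3 + (1/4)·R1: [0, -10, 5, 15/2, -9]
R4 ← R4 + (5/4)·R1: [0, 22, -11, -33/2, -12]
R5 ← R5 − (9/4)·R1: [0, -30, 15, 45/2, 6]
R3 ← R3 + (5/7)·R2: [0, 0, 0, 0, -118/7]
R4 ← R4 − (11/7)·R2: [0, 0, 0, 0, 37/7]
R5 ← R5 + (15/7)·R2: [0, 0, 0, 0, -123/7]
R4 ← R4 + (37/118)·R3: [0, 0, 0, 0, 0]
R5 ← R5 − (123/118)·R3: [0, 0, 0, 0, 0]
The echelon form has 3 nonzero rows; the last pivot sits in the augmented column, so rank(T) = 2 but rank([T|b]) = 3.
Since the ranks differ, the system is inconsistent.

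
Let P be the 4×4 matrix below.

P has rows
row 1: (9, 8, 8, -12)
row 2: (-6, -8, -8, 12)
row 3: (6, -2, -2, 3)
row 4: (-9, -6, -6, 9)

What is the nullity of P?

2

Row reduce to echelon form.
R2 ← R2 + (2/3)·R1: [0, -8/3, -8/3, 4]
R3 ← R3 − (2/3)·R1: [0, -22/3, -22/3, 11]
R4 ← R4 + R1: [0, 2, 2, -3]
R3 ← R3 − (11/4)·R2: [0, 0, 0, 0]
R4 ← R4 + (3/4)·R2: [0, 0, 0, 0]
2 nonzero rows, so rank(P) = 2.
P has 4 columns; by rank–nullity, nullity = 4 − 2 = 2.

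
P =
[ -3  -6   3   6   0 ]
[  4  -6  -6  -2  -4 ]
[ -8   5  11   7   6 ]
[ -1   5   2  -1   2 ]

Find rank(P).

2

Row reduce to echelon form.
R2 ← R2 + (4/3)·R1: [0, -14, -2, 6, -4]
R3 ← R3 − (8/3)·R1: [0, 21, 3, -9, 6]
R4 ← R4 − (1/3)·R1: [0, 7, 1, -3, 2]
R3 ← R3 + (3/2)·R2: [0, 0, 0, 0, 0]
R4 ← R4 + (1/2)·R2: [0, 0, 0, 0, 0]
Echelon form has 2 nonzero rows, so rank(P) = 2.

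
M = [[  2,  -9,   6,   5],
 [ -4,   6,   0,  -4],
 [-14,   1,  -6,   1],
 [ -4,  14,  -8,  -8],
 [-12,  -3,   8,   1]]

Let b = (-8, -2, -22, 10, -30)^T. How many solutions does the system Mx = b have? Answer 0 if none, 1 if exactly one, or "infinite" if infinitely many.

Row reduce the augmented matrix [M | b].
R2 ← R2 + (2)·R1: [0, -12, 12, 6, -18]
R3 ← R3 + (7)·R1: [0, -62, 36, 36, -78]
R4 ← R4 + (2)·R1: [0, -4, 4, 2, -6]
R5 ← R5 + (6)·R1: [0, -57, 44, 31, -78]
R3 ← R3 − (31/6)·R2: [0, 0, -26, 5, 15]
R4 ← R4 − (1/3)·R2: [0, 0, 0, 0, 0]
R5 ← R5 − (19/4)·R2: [0, 0, -13, 5/2, 15/2]
R5 ← R5 − (1/2)·R3: [0, 0, 0, 0, 0]
The echelon form has 3 nonzero rows, and every pivot lies in the first 4 columns, so rank(M) = rank([M|b]) = 3.
The system is consistent.
rank = 3 < 4 unknowns, so there are infinitely many solutions.

infinite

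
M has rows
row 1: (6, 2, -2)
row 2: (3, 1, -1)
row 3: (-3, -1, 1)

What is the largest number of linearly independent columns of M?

Row reduce to echelon form.
R2 ← R2 − (1/2)·R1: [0, 0, 0]
R3 ← R3 + (1/2)·R1: [0, 0, 0]
Echelon form has 1 nonzero row, so rank(M) = 1.
The rank gives the maximum number of linearly independent columns: 1.

1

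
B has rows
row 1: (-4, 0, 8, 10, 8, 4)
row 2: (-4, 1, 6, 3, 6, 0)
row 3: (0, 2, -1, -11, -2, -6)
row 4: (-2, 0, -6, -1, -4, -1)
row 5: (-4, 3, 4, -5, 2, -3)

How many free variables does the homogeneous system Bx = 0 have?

Row reduce to echelon form.
R2 ← R2 − R1: [0, 1, -2, -7, -2, -4]
R4 ← R4 − (1/2)·R1: [0, 0, -10, -6, -8, -3]
R5 ← R5 − R1: [0, 3, -4, -15, -6, -7]
R3 ← R3 − (2)·R2: [0, 0, 3, 3, 2, 2]
R5 ← R5 − (3)·R2: [0, 0, 2, 6, 0, 5]
R4 ← R4 + (10/3)·R3: [0, 0, 0, 4, -4/3, 11/3]
R5 ← R5 − (2/3)·R3: [0, 0, 0, 4, -4/3, 11/3]
R5 ← R5 − R4: [0, 0, 0, 0, 0, 0]
4 nonzero rows, so rank(B) = 4.
B has 6 columns; by rank–nullity, nullity = 6 − 4 = 2.

2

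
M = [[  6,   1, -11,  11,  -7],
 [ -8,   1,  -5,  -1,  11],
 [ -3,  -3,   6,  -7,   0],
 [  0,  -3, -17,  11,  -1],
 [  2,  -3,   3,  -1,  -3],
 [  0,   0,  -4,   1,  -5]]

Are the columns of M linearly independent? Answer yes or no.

Row reduce M to echelon form.
R2 ← R2 + (4/3)·R1: [0, 7/3, -59/3, 41/3, 5/3]
R3 ← R3 + (1/2)·R1: [0, -5/2, 1/2, -3/2, -7/2]
R5 ← R5 − (1/3)·R1: [0, -10/3, 20/3, -14/3, -2/3]
R3 ← R3 + (15/14)·R2: [0, 0, -144/7, 92/7, -12/7]
R4 ← R4 + (9/7)·R2: [0, 0, -296/7, 200/7, 8/7]
R5 ← R5 + (10/7)·R2: [0, 0, -150/7, 104/7, 12/7]
R4 ← R4 − (37/18)·R3: [0, 0, 0, 14/9, 14/3]
R5 ← R5 − (25/24)·R3: [0, 0, 0, 7/6, 7/2]
R6 ← R6 − (7/36)·R3: [0, 0, 0, -14/9, -14/3]
R5 ← R5 − (3/4)·R4: [0, 0, 0, 0, 0]
R6 ← R6 + R4: [0, 0, 0, 0, 0]
4 pivots among 5 columns.
Only 4 < 5 pivot columns, so the columns are linearly dependent.

no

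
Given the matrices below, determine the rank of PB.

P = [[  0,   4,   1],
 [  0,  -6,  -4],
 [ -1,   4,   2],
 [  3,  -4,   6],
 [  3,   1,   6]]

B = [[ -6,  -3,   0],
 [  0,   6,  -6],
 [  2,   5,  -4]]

First compute PB:
[[  2,  29, -28],
 [ -8, -56,  52],
 [ 10,  37, -32],
 [ -6,  -3,   0],
 [ -6,  27, -30]]
Now row reduce the product.
R2 ← R2 + (4)·R1: [0, 60, -60]
R3 ← R3 − (5)·R1: [0, -108, 108]
R4 ← R4 + (3)·R1: [0, 84, -84]
R5 ← R5 + (3)·R1: [0, 114, -114]
R3 ← R3 + (9/5)·R2: [0, 0, 0]
R4 ← R4 − (7/5)·R2: [0, 0, 0]
R5 ← R5 − (19/10)·R2: [0, 0, 0]
2 nonzero rows, so rank(PB) = 2.

2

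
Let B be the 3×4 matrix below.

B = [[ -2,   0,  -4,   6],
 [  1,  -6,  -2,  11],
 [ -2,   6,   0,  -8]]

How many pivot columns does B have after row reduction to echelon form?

Row reduce to echelon form.
R2 ← R2 + (1/2)·R1: [0, -6, -4, 14]
R3 ← R3 − R1: [0, 6, 4, -14]
R3 ← R3 + R2: [0, 0, 0, 0]
Echelon form has 2 nonzero rows, so rank(B) = 2.
Each nonzero row contributes one pivot column: 2 pivot columns.

2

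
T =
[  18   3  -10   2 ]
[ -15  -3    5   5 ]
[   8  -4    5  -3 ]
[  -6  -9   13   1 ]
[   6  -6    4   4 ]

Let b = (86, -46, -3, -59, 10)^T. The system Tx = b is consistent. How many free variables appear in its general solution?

Row reduce the augmented matrix [T | b].
R2 ← R2 + (5/6)·R1: [0, -1/2, -10/3, 20/3, 77/3]
R3 ← R3 − (4/9)·R1: [0, -16/3, 85/9, -35/9, -371/9]
R4 ← R4 + (1/3)·R1: [0, -8, 29/3, 5/3, -91/3]
R5 ← R5 − (1/3)·R1: [0, -7, 22/3, 10/3, -56/3]
R3 ← R3 − (32/3)·R2: [0, 0, 45, -75, -315]
R4 ← R4 − (16)·R2: [0, 0, 63, -105, -441]
R5 ← R5 − (14)·R2: [0, 0, 54, -90, -378]
R4 ← R4 − (7/5)·R3: [0, 0, 0, 0, 0]
R5 ← R5 − (6/5)·R3: [0, 0, 0, 0, 0]
The echelon form has 3 nonzero rows, and every pivot lies in the first 4 columns, so rank(T) = rank([T|b]) = 3.
The system is consistent.
Free variables = (unknowns) − (rank) = 4 − 3 = 1.

1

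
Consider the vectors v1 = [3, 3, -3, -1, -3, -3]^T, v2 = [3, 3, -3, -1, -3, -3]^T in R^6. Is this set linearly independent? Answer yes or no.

Form the matrix with these vectors as rows and row reduce.
R2 ← R2 − R1: [0, 0, 0, 0, 0, 0]
1 nonzero row, so the 2 vectors span a space of dimension 1.
Since 1 < 2, the vectors are linearly dependent.

no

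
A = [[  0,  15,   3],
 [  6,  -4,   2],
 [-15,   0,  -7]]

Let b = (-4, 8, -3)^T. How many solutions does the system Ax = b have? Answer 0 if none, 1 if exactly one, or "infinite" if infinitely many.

0

Row reduce the augmented matrix [A | b].
Swap R1 ↔ R2
R3 ← R3 + (5/2)·R1: [0, -10, -2, 17]
R3 ← R3 + (2/3)·R2: [0, 0, 0, 43/3]
The echelon form has 3 nonzero rows; the last pivot sits in the augmented column, so rank(A) = 2 but rank([A|b]) = 3.
Since the ranks differ, the system is inconsistent.
It has no solutions.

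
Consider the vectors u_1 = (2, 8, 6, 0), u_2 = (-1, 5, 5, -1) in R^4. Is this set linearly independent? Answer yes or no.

yes

Form the matrix with these vectors as rows and row reduce.
R2 ← R2 + (1/2)·R1: [0, 9, 8, -1]
2 nonzero rows, so the 2 vectors span a space of dimension 2.
Since 2 = 2, the vectors are linearly independent.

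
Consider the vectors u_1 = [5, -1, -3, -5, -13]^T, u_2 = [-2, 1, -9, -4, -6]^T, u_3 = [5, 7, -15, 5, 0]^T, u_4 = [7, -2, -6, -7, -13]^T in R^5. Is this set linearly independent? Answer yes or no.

yes

Form the matrix with these vectors as rows and row reduce.
R2 ← R2 + (2/5)·R1: [0, 3/5, -51/5, -6, -56/5]
R3 ← R3 − R1: [0, 8, -12, 10, 13]
R4 ← R4 − (7/5)·R1: [0, -3/5, -9/5, 0, 26/5]
R3 ← R3 − (40/3)·R2: [0, 0, 124, 90, 487/3]
R4 ← R4 + R2: [0, 0, -12, -6, -6]
R4 ← R4 + (3/31)·R3: [0, 0, 0, 84/31, 301/31]
4 nonzero rows, so the 4 vectors span a space of dimension 4.
Since 4 = 4, the vectors are linearly independent.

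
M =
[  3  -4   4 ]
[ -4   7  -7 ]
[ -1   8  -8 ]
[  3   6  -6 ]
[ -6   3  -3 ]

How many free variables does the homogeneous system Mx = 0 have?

1

Row reduce to echelon form.
R2 ← R2 + (4/3)·R1: [0, 5/3, -5/3]
R3 ← R3 + (1/3)·R1: [0, 20/3, -20/3]
R4 ← R4 − R1: [0, 10, -10]
R5 ← R5 + (2)·R1: [0, -5, 5]
R3 ← R3 − (4)·R2: [0, 0, 0]
R4 ← R4 − (6)·R2: [0, 0, 0]
R5 ← R5 + (3)·R2: [0, 0, 0]
2 nonzero rows, so rank(M) = 2.
M has 3 columns; by rank–nullity, nullity = 3 − 2 = 1.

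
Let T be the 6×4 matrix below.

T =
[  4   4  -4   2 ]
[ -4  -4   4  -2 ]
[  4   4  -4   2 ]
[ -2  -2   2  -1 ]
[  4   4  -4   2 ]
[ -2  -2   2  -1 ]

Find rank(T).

Row reduce to echelon form.
R2 ← R2 + R1: [0, 0, 0, 0]
R3 ← R3 − R1: [0, 0, 0, 0]
R4 ← R4 + (1/2)·R1: [0, 0, 0, 0]
R5 ← R5 − R1: [0, 0, 0, 0]
R6 ← R6 + (1/2)·R1: [0, 0, 0, 0]
Echelon form has 1 nonzero row, so rank(T) = 1.

1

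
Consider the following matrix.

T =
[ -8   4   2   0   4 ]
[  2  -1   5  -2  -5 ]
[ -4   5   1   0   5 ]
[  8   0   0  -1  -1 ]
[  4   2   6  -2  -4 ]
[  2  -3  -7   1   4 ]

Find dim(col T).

Row reduce to echelon form.
R2 ← R2 + (1/4)·R1: [0, 0, 11/2, -2, -4]
R3 ← R3 − (1/2)·R1: [0, 3, 0, 0, 3]
R4 ← R4 + R1: [0, 4, 2, -1, 3]
R5 ← R5 + (1/2)·R1: [0, 4, 7, -2, -2]
R6 ← R6 + (1/4)·R1: [0, -2, -13/2, 1, 5]
Swap R2 ↔ R3
R4 ← R4 − (4/3)·R2: [0, 0, 2, -1, -1]
R5 ← R5 − (4/3)·R2: [0, 0, 7, -2, -6]
R6 ← R6 + (2/3)·R2: [0, 0, -13/2, 1, 7]
R4 ← R4 − (4/11)·R3: [0, 0, 0, -3/11, 5/11]
R5 ← R5 − (14/11)·R3: [0, 0, 0, 6/11, -10/11]
R6 ← R6 + (13/11)·R3: [0, 0, 0, -15/11, 25/11]
R5 ← R5 + (2)·R4: [0, 0, 0, 0, 0]
R6 ← R6 − (5)·R4: [0, 0, 0, 0, 0]
Echelon form has 4 nonzero rows, so rank(T) = 4.
The column space has dimension equal to the rank: 4.

4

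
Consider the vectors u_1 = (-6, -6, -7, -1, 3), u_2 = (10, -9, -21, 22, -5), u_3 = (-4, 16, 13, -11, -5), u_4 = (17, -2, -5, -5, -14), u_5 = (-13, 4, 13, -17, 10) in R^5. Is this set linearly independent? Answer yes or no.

Form the matrix with these vectors as rows and row reduce.
R2 ← R2 + (5/3)·R1: [0, -19, -98/3, 61/3, 0]
R3 ← R3 − (2/3)·R1: [0, 20, 53/3, -31/3, -7]
R4 ← R4 + (17/6)·R1: [0, -19, -149/6, -47/6, -11/2]
R5 ← R5 − (13/6)·R1: [0, 17, 169/6, -89/6, 7/2]
R3 ← R3 + (20/19)·R2: [0, 0, -953/57, 631/57, -7]
R4 ← R4 − R2: [0, 0, 47/6, -169/6, -11/2]
R5 ← R5 + (17/19)·R2: [0, 0, -121/114, 383/114, 7/2]
R4 ← R4 + (893/1906)·R3: [0, 0, 0, -21900/953, -8367/953]
R5 ← R5 − (121/1906)·R3: [0, 0, 0, 2532/953, 3759/953]
R5 ← R5 + (211/1825)·R4: [0, 0, 0, 0, 5346/1825]
5 nonzero rows, so the 5 vectors span a space of dimension 5.
Since 5 = 5, the vectors are linearly independent.

yes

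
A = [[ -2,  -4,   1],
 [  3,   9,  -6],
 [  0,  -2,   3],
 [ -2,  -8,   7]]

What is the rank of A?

Row reduce to echelon form.
R2 ← R2 + (3/2)·R1: [0, 3, -9/2]
R4 ← R4 − R1: [0, -4, 6]
R3 ← R3 + (2/3)·R2: [0, 0, 0]
R4 ← R4 + (4/3)·R2: [0, 0, 0]
Echelon form has 2 nonzero rows, so rank(A) = 2.

2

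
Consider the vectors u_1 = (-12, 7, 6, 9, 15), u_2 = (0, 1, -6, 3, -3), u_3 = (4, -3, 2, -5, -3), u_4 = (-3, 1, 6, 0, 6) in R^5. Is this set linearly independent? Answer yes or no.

no

Form the matrix with these vectors as rows and row reduce.
R3 ← R3 + (1/3)·R1: [0, -2/3, 4, -2, 2]
R4 ← R4 − (1/4)·R1: [0, -3/4, 9/2, -9/4, 9/4]
R3 ← R3 + (2/3)·R2: [0, 0, 0, 0, 0]
R4 ← R4 + (3/4)·R2: [0, 0, 0, 0, 0]
2 nonzero rows, so the 4 vectors span a space of dimension 2.
Since 2 < 4, the vectors are linearly dependent.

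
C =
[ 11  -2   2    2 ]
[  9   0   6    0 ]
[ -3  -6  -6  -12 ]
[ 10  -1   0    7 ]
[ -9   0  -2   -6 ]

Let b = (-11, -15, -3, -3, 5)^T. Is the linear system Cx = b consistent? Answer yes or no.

Row reduce the augmented matrix [C | b].
R2 ← R2 − (9/11)·R1: [0, 18/11, 48/11, -18/11, -6]
R3 ← R3 + (3/11)·R1: [0, -72/11, -60/11, -126/11, -6]
R4 ← R4 − (10/11)·R1: [0, 9/11, -20/11, 57/11, 7]
R5 ← R5 + (9/11)·R1: [0, -18/11, -4/11, -48/11, -4]
R3 ← R3 + (4)·R2: [0, 0, 12, -18, -30]
R4 ← R4 − (1/2)·R2: [0, 0, -4, 6, 10]
R5 ← R5 + R2: [0, 0, 4, -6, -10]
R4 ← R4 + (1/3)·R3: [0, 0, 0, 0, 0]
R5 ← R5 − (1/3)·R3: [0, 0, 0, 0, 0]
The echelon form has 3 nonzero rows, and every pivot lies in the first 4 columns, so rank(C) = rank([C|b]) = 3.
The system is consistent.

yes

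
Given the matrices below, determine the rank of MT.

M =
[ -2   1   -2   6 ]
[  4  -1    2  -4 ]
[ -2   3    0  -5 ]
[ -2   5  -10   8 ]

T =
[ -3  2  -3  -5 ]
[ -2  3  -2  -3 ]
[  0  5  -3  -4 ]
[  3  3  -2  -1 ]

First compute MT:
[[ 22,   7,  -2,   9],
 [-22,   3,  -8, -21],
 [-15, -10,  10,   6],
 [ 20, -15,  10,  27]]
Now row reduce the product.
R2 ← R2 + R1: [0, 10, -10, -12]
R3 ← R3 + (15/22)·R1: [0, -115/22, 95/11, 267/22]
R4 ← R4 − (10/11)·R1: [0, -235/11, 130/11, 207/11]
R3 ← R3 + (23/44)·R2: [0, 0, 75/22, 129/22]
R4 ← R4 + (47/22)·R2: [0, 0, -105/11, -75/11]
R4 ← R4 + (14/5)·R3: [0, 0, 0, 48/5]
4 nonzero rows, so rank(MT) = 4.

4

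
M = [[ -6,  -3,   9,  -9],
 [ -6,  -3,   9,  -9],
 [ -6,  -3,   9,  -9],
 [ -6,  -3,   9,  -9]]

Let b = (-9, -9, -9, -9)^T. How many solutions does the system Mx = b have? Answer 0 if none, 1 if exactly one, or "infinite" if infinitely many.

Row reduce the augmented matrix [M | b].
R2 ← R2 − R1: [0, 0, 0, 0, 0]
R3 ← R3 − R1: [0, 0, 0, 0, 0]
R4 ← R4 − R1: [0, 0, 0, 0, 0]
The echelon form has 1 nonzero rows, and every pivot lies in the first 4 columns, so rank(M) = rank([M|b]) = 1.
The system is consistent.
rank = 1 < 4 unknowns, so there are infinitely many solutions.

infinite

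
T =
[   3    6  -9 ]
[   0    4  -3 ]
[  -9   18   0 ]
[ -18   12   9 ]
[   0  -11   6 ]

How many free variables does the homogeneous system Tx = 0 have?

Row reduce to echelon form.
R3 ← R3 + (3)·R1: [0, 36, -27]
R4 ← R4 + (6)·R1: [0, 48, -45]
R3 ← R3 − (9)·R2: [0, 0, 0]
R4 ← R4 − (12)·R2: [0, 0, -9]
R5 ← R5 + (11/4)·R2: [0, 0, -9/4]
Swap R3 ↔ R4
R5 ← R5 − (1/4)·R3: [0, 0, 0]
3 nonzero rows, so rank(T) = 3.
T has 3 columns; by rank–nullity, nullity = 3 − 3 = 0.

0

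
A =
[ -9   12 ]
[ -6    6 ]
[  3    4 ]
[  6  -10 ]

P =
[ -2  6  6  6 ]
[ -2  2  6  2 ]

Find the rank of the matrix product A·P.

First compute AP:
[[ -6, -30,  18, -30],
 [  0, -24,   0, -24],
 [-14,  26,  42,  26],
 [  8,  16, -24,  16]]
Now row reduce the product.
R3 ← R3 − (7/3)·R1: [0, 96, 0, 96]
R4 ← R4 + (4/3)·R1: [0, -24, 0, -24]
R3 ← R3 + (4)·R2: [0, 0, 0, 0]
R4 ← R4 − R2: [0, 0, 0, 0]
2 nonzero rows, so rank(AP) = 2.

2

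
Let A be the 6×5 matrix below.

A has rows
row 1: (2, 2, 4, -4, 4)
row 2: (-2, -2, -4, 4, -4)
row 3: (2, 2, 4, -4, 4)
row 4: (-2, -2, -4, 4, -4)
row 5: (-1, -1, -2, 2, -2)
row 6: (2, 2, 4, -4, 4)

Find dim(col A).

Row reduce to echelon form.
R2 ← R2 + R1: [0, 0, 0, 0, 0]
R3 ← R3 − R1: [0, 0, 0, 0, 0]
R4 ← R4 + R1: [0, 0, 0, 0, 0]
R5 ← R5 + (1/2)·R1: [0, 0, 0, 0, 0]
R6 ← R6 − R1: [0, 0, 0, 0, 0]
Echelon form has 1 nonzero row, so rank(A) = 1.
The column space has dimension equal to the rank: 1.

1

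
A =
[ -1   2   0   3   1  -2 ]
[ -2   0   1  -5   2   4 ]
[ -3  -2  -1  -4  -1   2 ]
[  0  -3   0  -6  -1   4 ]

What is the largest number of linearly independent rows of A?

3

Row reduce to echelon form.
R2 ← R2 − (2)·R1: [0, -4, 1, -11, 0, 8]
R3 ← R3 − (3)·R1: [0, -8, -1, -13, -4, 8]
R3 ← R3 − (2)·R2: [0, 0, -3, 9, -4, -8]
R4 ← R4 − (3/4)·R2: [0, 0, -3/4, 9/4, -1, -2]
R4 ← R4 − (1/4)·R3: [0, 0, 0, 0, 0, 0]
Echelon form has 3 nonzero rows, so rank(A) = 3.
The rank gives the maximum number of linearly independent rows: 3.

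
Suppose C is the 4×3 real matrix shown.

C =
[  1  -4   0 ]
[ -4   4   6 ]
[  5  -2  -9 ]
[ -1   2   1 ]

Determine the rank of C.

2

Row reduce to echelon form.
R2 ← R2 + (4)·R1: [0, -12, 6]
R3 ← R3 − (5)·R1: [0, 18, -9]
R4 ← R4 + R1: [0, -2, 1]
R3 ← R3 + (3/2)·R2: [0, 0, 0]
R4 ← R4 − (1/6)·R2: [0, 0, 0]
Echelon form has 2 nonzero rows, so rank(C) = 2.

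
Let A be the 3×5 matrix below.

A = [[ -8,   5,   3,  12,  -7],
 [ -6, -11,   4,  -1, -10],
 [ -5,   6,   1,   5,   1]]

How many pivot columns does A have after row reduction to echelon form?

3

Row reduce to echelon form.
R2 ← R2 − (3/4)·R1: [0, -59/4, 7/4, -10, -19/4]
R3 ← R3 − (5/8)·R1: [0, 23/8, -7/8, -5/2, 43/8]
R3 ← R3 + (23/118)·R2: [0, 0, -63/118, -525/118, 525/118]
Echelon form has 3 nonzero rows, so rank(A) = 3.
Each nonzero row contributes one pivot column: 3 pivot columns.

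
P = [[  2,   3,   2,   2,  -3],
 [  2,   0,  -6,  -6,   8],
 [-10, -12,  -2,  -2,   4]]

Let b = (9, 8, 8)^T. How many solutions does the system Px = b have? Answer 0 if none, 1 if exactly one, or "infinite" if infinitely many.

0

Row reduce the augmented matrix [P | b].
R2 ← R2 − R1: [0, -3, -8, -8, 11, -1]
R3 ← R3 + (5)·R1: [0, 3, 8, 8, -11, 53]
R3 ← R3 + R2: [0, 0, 0, 0, 0, 52]
The echelon form has 3 nonzero rows; the last pivot sits in the augmented column, so rank(P) = 2 but rank([P|b]) = 3.
Since the ranks differ, the system is inconsistent.
It has no solutions.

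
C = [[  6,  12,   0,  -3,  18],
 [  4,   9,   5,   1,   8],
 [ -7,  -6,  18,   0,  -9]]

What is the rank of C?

Row reduce to echelon form.
R2 ← R2 − (2/3)·R1: [0, 1, 5, 3, -4]
R3 ← R3 + (7/6)·R1: [0, 8, 18, -7/2, 12]
R3 ← R3 − (8)·R2: [0, 0, -22, -55/2, 44]
Echelon form has 3 nonzero rows, so rank(C) = 3.

3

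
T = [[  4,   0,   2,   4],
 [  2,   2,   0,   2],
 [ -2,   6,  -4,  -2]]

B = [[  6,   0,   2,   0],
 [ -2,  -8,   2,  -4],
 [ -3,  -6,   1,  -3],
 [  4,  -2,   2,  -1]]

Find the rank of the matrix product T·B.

2

First compute TB:
[[ 34, -20,  18, -10],
 [ 16, -20,  12, -10],
 [-20, -20,   0, -10]]
Now row reduce the product.
R2 ← R2 − (8/17)·R1: [0, -180/17, 60/17, -90/17]
R3 ← R3 + (10/17)·R1: [0, -540/17, 180/17, -270/17]
R3 ← R3 − (3)·R2: [0, 0, 0, 0]
2 nonzero rows, so rank(TB) = 2.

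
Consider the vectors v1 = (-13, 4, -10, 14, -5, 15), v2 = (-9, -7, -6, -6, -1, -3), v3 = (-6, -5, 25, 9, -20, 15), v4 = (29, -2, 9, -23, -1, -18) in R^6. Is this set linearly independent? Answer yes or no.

yes

Form the matrix with these vectors as rows and row reduce.
R2 ← R2 − (9/13)·R1: [0, -127/13, 12/13, -204/13, 32/13, -174/13]
R3 ← R3 − (6/13)·R1: [0, -89/13, 385/13, 33/13, -230/13, 105/13]
R4 ← R4 + (29/13)·R1: [0, 90/13, -173/13, 107/13, -158/13, 201/13]
R3 ← R3 − (89/127)·R2: [0, 0, 3679/127, 1719/127, -2466/127, 2217/127]
R4 ← R4 + (90/127)·R2: [0, 0, -1607/127, -367/127, -1322/127, 759/127]
R4 ← R4 + (1607/3679)·R3: [0, 0, 0, 11120/3679, -69500/3679, 50040/3679]
4 nonzero rows, so the 4 vectors span a space of dimension 4.
Since 4 = 4, the vectors are linearly independent.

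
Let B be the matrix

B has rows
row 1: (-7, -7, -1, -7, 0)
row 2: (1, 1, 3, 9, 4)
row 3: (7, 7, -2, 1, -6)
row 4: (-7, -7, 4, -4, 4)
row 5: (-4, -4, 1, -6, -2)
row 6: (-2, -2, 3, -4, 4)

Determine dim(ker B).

1

Row reduce to echelon form.
R2 ← R2 + (1/7)·R1: [0, 0, 20/7, 8, 4]
R3 ← R3 + R1: [0, 0, -3, -6, -6]
R4 ← R4 − R1: [0, 0, 5, 3, 4]
R5 ← R5 − (4/7)·R1: [0, 0, 11/7, -2, -2]
R6 ← R6 − (2/7)·R1: [0, 0, 23/7, -2, 4]
R3 ← R3 + (21/20)·R2: [0, 0, 0, 12/5, -9/5]
R4 ← R4 − (7/4)·R2: [0, 0, 0, -11, -3]
R5 ← R5 − (11/20)·R2: [0, 0, 0, -32/5, -21/5]
R6 ← R6 − (23/20)·R2: [0, 0, 0, -56/5, -3/5]
R4 ← R4 + (55/12)·R3: [0, 0, 0, 0, -45/4]
R5 ← R5 + (8/3)·R3: [0, 0, 0, 0, -9]
R6 ← R6 + (14/3)·R3: [0, 0, 0, 0, -9]
R5 ← R5 − (4/5)·R4: [0, 0, 0, 0, 0]
R6 ← R6 − (4/5)·R4: [0, 0, 0, 0, 0]
4 nonzero rows, so rank(B) = 4.
B has 5 columns; by rank–nullity, nullity = 5 − 4 = 1.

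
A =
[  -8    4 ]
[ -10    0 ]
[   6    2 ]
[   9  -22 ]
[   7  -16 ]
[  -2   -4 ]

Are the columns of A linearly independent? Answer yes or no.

yes

Row reduce A to echelon form.
R2 ← R2 − (5/4)·R1: [0, -5]
R3 ← R3 + (3/4)·R1: [0, 5]
R4 ← R4 + (9/8)·R1: [0, -35/2]
R5 ← R5 + (7/8)·R1: [0, -25/2]
R6 ← R6 − (1/4)·R1: [0, -5]
R3 ← R3 + R2: [0, 0]
R4 ← R4 − (7/2)·R2: [0, 0]
R5 ← R5 − (5/2)·R2: [0, 0]
R6 ← R6 − R2: [0, 0]
2 pivots among 2 columns.
Every column is a pivot column, so the columns are linearly independent.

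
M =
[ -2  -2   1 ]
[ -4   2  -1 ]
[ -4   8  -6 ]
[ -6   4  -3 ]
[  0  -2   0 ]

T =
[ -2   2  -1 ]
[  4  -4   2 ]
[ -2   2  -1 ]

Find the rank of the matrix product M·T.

First compute MT:
[[ -6,   6,  -3],
 [ 18, -18,   9],
 [ 52, -52,  26],
 [ 34, -34,  17],
 [ -8,   8,  -4]]
Now row reduce the product.
R2 ← R2 + (3)·R1: [0, 0, 0]
R3 ← R3 + (26/3)·R1: [0, 0, 0]
R4 ← R4 + (17/3)·R1: [0, 0, 0]
R5 ← R5 − (4/3)·R1: [0, 0, 0]
1 nonzero row, so rank(MT) = 1.

1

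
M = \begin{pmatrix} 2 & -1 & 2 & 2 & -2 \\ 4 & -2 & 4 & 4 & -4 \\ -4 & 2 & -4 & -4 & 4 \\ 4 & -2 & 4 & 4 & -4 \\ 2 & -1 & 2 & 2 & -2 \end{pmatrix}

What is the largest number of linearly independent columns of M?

Row reduce to echelon form.
R2 ← R2 − (2)·R1: [0, 0, 0, 0, 0]
R3 ← R3 + (2)·R1: [0, 0, 0, 0, 0]
R4 ← R4 − (2)·R1: [0, 0, 0, 0, 0]
R5 ← R5 − R1: [0, 0, 0, 0, 0]
Echelon form has 1 nonzero row, so rank(M) = 1.
The rank gives the maximum number of linearly independent columns: 1.

1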